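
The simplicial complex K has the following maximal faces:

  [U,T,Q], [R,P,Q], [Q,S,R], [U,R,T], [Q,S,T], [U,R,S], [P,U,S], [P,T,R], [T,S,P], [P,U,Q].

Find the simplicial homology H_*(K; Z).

H_0 ≅ Z,  H_1 ≅ Z/2,  H_2 = 0.

We work with the vertex ordering P < Q < R < S < T < U. The simplices of K, each written with vertices in increasing order, are:

  0-simplices (6): P, Q, R, S, T, U
  1-simplices (15): PQ, PR, PS, PT, PU, QR, QS, QT, QU, RS, RT, RU, ST, SU, TU
  2-simplices (10): PQR, PQU, PRT, PST, PSU, QRS, QST, QTU, RSU, RTU

Hence C_0 ≅ Z^6, C_1 ≅ Z^15, C_2 ≅ Z^10.

∂_1: C_1 → C_0 sends each edge [p,q] (with p < q) to q − p.
The 6×15 boundary matrix has rank 5 and Smith normal form diag(1,1,1,1,1).

∂_2: C_2 → C_1 maps a triangle to the signed sum of its edges. For instance
  ∂PSU = SU − PU + PS,
  ∂RSU = SU − RU + RS.
The 15×10 boundary matrix has rank 10 and Smith normal form diag(1,1,1,1,1,1,1,1,1,2).

Reading off H_k = ker ∂_k / im ∂_{k+1}:

  H_0: rank C_0 − rank ∂_1 = 6 − 5 = 1, and the invariant factors of ∂_1 are all 1, so H_0 ≅ Z.
  H_1: rank ker ∂_1 − rank ∂_2 = (15 − 5) − 10 = 0, and ∂_2 has invariant factor 2 > 1, so H_1 ≅ Z/2.
  H_2: rank ker ∂_2 − rank ∂_3 = (10 − 10) − 0 = 0, and there is no ∂_3, so H_2 ≅ 0.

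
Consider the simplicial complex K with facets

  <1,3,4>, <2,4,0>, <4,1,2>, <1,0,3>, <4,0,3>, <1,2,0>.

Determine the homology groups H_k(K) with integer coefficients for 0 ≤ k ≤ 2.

Take the total order 0 < 1 < 2 < 3 < 4 on the vertex set. Then K (dimension 2) consists of the simplices:

  0-simplices (5): [0], [1], [2], [3], [4]
  1-simplices (9): [0,1], [0,2], [0,3], [0,4], [1,2], [1,3], [1,4], [2,4], [3,4]
  2-simplices (6): [0,1,2], [0,1,3], [0,2,4], [0,3,4], [1,2,4], [1,3,4]

giving chain groups C_0 ≅ Z^5, C_1 ≅ Z^9, C_2 ≅ Z^6.

Boundary ∂_1: C_1 → C_0 maps an edge to its endpoints' difference, ∂[p,q] = q − p.
The resulting 5×9 matrix has rank 4, and its Smith normal form has invariant factors (1,1,1,1).

The boundary map ∂_2: C_2 → C_1 maps a triangle to the signed sum of its edges. For instance
  ∂[1,3,4] = [3,4] − [1,4] + [1,3],
  ∂[0,1,3] = [1,3] − [0,3] + [0,1].
This gives a 9×6 integer matrix of rank 5; reducing to Smith normal form yields diagonal entries (1,1,1,1,1).

Reading off H_k = ker ∂_k / im ∂_{k+1}:

  H_0: rank C_0 − rank ∂_1 = 5 − 4 = 1, and the invariant factors of ∂_1 are all 1, so H_0 = Z.
  H_1: rank ker ∂_1 − rank ∂_2 = (9 − 4) − 5 = 0, and the invariant factors of ∂_2 are all 1, so H_1 = 0.
  H_2: rank ker ∂_2 − rank ∂_3 = (6 − 5) − 0 = 1, and there is no ∂_3, so H_2 = Z.

(K is a triangulation of the 2-sphere S^2.)

H_0 ≅ Z,  H_1 = 0,  H_2 ≅ Z.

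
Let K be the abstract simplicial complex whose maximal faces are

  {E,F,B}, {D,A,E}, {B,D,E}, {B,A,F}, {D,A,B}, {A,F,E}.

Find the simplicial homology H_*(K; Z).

K has 5 vertices, 9 edges, 6 triangles.
rank ∂_0 = 0, rank ∂_1 = 4 ⇒ b_0 = 5 − 0 − 4 = 1; all invariant factors of ∂_1 are 1 so no torsion. So H_0 ≅ Z.
rank ∂_1 = 4, rank ∂_2 = 5 ⇒ b_1 = 9 − 4 − 5 = 0; all invariant factors of ∂_2 are 1 so no torsion. So H_1 ≅ 0.
rank ∂_2 = 5, rank ∂_3 = 0 ⇒ b_2 = 6 − 5 − 0 = 1. So H_2 ≅ Z.

H_0 ≅ Z,  H_1 = 0,  H_2 ≅ Z.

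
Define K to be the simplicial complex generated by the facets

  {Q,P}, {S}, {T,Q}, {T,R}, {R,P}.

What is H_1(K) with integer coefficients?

H_1 = Z.

Fix the vertex order P < Q < R < S < T and write every simplex with vertices in increasing order. Then dim K = 1 and the simplices of K are:

  0-simplices (5): P, Q, R, S, T
  1-simplices (4): PQ, PR, QT, RT

Hence C_0 ≅ Z^5, C_1 ≅ Z^4.

∂_1: C_1 → C_0 maps an edge to its endpoints' difference, ∂[p,q] = q − p. For instance
  ∂RT = T − R.
The resulting 5×4 matrix has rank 3, and its Smith normal form has invariant factors (1,1,1).

Reading off H_k = ker ∂_k / im ∂_{k+1}:

  H_1: rank ker ∂_1 − rank ∂_2 = (4 − 3) − 0 = 1, and there is no ∂_2, so H_1 = Z.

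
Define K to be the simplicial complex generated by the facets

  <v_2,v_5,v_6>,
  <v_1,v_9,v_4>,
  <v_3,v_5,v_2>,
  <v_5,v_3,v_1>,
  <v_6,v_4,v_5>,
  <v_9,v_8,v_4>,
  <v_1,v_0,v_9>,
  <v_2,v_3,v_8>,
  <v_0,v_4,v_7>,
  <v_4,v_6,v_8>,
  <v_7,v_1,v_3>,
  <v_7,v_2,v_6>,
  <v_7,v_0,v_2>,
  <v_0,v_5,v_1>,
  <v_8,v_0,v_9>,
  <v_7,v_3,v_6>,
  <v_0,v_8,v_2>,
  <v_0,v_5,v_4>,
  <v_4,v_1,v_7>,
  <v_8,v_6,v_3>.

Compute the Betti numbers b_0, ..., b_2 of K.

b_0 = 1, b_1 = 1, b_2 = 0.

Fix the vertex order v_0 < v_1 < v_2 < v_3 < v_4 < v_5 < v_6 < v_7 < v_8 < v_9 and write every simplex with vertices in increasing order. Then dim K = 2 and the simplices of K are:

  0-simplices (10): [v_0], [v_1], [v_2], [v_3], [v_4], [v_5], [v_6], [v_7], [v_8], [v_9]
  1-simplices (30): (30 of them)
  2-simplices (20): (20 of them)

so the chain groups are C_0 ≅ Z^10, C_1 ≅ Z^30, C_2 ≅ Z^20.

∂_1: C_1 → C_0 sends each edge [p,q] (with p < q) to q − p.
As a 10×30 matrix over Z this has rank 9, with invariant factors (1,1,1,1,1,1,1,1,1).

∂_2: C_2 → C_1 maps a triangle to the signed sum of its edges. For instance
  ∂[v_3,v_6,v_8] = [v_6,v_8] − [v_3,v_8] + [v_3,v_6],
  ∂[v_4,v_5,v_6] = [v_5,v_6] − [v_4,v_6] + [v_4,v_5].
The resulting 30×20 matrix has rank 20, and its Smith normal form has invariant factors (1,1,1,1,1,1,1,1,1,1,1,1,1,1,1,1,1,1,1,2).

Computing H_k = (kernel of ∂_k) / (image of ∂_{k+1}):

  H_0: rank C_0 − rank ∂_1 = 10 − 9 = 1, and the invariant factors of ∂_1 are all 1, so H_0 = Z.
  H_1: rank ker ∂_1 − rank ∂_2 = (30 − 9) − 20 = 1, and ∂_2 has invariant factor 2 > 1, so H_1 = Z ⊕ Z/2.
  H_2: rank ker ∂_2 − rank ∂_3 = (20 − 20) − 0 = 0, and there is no ∂_3, so H_2 = 0.

(K is a triangulation of the Klein bottle.)

Hence the Betti numbers are b_0 = 1, b_1 = 1, b_2 = 0.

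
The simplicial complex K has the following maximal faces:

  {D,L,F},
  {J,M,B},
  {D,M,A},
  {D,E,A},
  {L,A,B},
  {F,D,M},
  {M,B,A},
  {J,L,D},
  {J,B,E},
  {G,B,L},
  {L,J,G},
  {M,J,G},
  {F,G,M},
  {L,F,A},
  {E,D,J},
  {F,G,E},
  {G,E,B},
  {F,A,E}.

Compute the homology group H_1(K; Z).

Take the total order A < B < D < E < F < G < J < L < M on the vertex set. Then K (dimension 2) consists of the simplices:

  0-simplices (9): A, B, D, E, F, G, J, L, M
  1-simplices (27): AB, AD, AE, AF, AL, AM, BE, BG, BJ, BL, BM, DE, DF, DJ, DL, DM, EF, EG, EJ, FG, FL, FM, GJ, GL, GM, JL, JM
  2-simplices (18): ABL, ABM, ADE, ADM, AEF, AFL, BEG, BEJ, BGL, BJM, DEJ, DFL, DFM, DJL, EFG, FGM, GJL, GJM

Hence C_0 ≅ Z^9, C_1 ≅ Z^27, C_2 ≅ Z^18.

The boundary map ∂_1: C_1 → C_0 sends each edge [p,q] (with p < q) to q − p. For instance
  ∂AF = F − A.
The resulting 9×27 matrix has rank 8, and its Smith normal form has invariant factors (1,1,1,1,1,1,1,1).

The boundary map ∂_2: C_2 → C_1 sends each 2-simplex [p,q,r] to [q,r] − [p,r] + [p,q]. For instance
  ∂BEJ = EJ − BJ + BE,
  ∂AEF = EF − AF + AE.
As a 27×18 matrix over Z this has rank 18, with invariant factors (1,1,1,1,1,1,1,1,1,1,1,1,1,1,1,1,1,2).

Reading off H_k = ker ∂_k / im ∂_{k+1}:

  H_1: rank ker ∂_1 − rank ∂_2 = (27 − 8) − 18 = 1, and ∂_2 has invariant factor 2 > 1, so H_1 = Z ⊕ Z/2.

H_1 ≅ Z ⊕ Z/2.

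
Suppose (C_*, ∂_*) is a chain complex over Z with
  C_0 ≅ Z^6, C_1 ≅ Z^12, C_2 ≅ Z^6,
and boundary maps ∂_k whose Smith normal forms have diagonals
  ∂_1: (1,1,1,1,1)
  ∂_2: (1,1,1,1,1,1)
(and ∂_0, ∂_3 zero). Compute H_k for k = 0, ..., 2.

H_0 = Z,  H_1 = Z,  H_2 = 0.

H_0: b_0 = 6 − 0 − 5 = 1; torsion from ∂_1 factors > 1: none. So H_0 = Z.
H_1: b_1 = 12 − 5 − 6 = 1; torsion from ∂_2 factors > 1: none. So H_1 = Z.
H_2: b_2 = 6 − 6 − 0 = 0; torsion from ∂_3 factors > 1: none. So H_2 = 0.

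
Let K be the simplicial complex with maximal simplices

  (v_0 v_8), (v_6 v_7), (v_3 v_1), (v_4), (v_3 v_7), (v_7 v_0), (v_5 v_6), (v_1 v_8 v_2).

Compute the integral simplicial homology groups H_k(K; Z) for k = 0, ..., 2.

Take the total order v_0 < v_1 < v_2 < v_3 < v_4 < v_5 < v_6 < v_7 < v_8 on the vertex set. Then K (dimension 2) consists of the simplices:

  0-simplices (9): [v_0], [v_1], [v_2], [v_3], [v_4], [v_5], [v_6], [v_7], [v_8]
  1-simplices (9): [v_0,v_7], [v_0,v_8], [v_1,v_2], [v_1,v_3], [v_1,v_8], [v_2,v_8], [v_3,v_7], [v_5,v_6], [v_6,v_7]
  2-simplices (1): [v_1,v_2,v_8]

Hence C_0 ≅ Z^9, C_1 ≅ Z^9, C_2 ≅ Z^1.

Boundary ∂_1: C_1 → C_0 sends each edge [p,q] (with p < q) to q − p. For instance
  ∂[v_0,v_7] = [v_7] − [v_0].
This gives a 9×9 integer matrix of rank 7; reducing to Smith normal form yields diagonal entries (1,1,1,1,1,1,1).

Boundary ∂_2: C_2 → C_1 sends each 2-simplex [p,q,r] to [q,r] − [p,r] + [p,q]. For instance
  ∂[v_1,v_2,v_8] = [v_2,v_8] − [v_1,v_8] + [v_1,v_2].
The 9×1 boundary matrix has rank 1 and Smith normal form diag(1).

Now H_k = ker ∂_k / im ∂_{k+1}, so:

  H_0: rank C_0 − rank ∂_1 = 9 − 7 = 2, and the invariant factors of ∂_1 are all 1, so H_0 ≅ Z^2.
  H_1: rank ker ∂_1 − rank ∂_2 = (9 − 7) − 1 = 1, and the invariant factors of ∂_2 are all 1, so H_1 ≅ Z.
  H_2: rank ker ∂_2 − rank ∂_3 = (1 − 1) − 0 = 0, and there is no ∂_3, so H_2 ≅ 0.

As a check, the Euler characteristic is 9 − 9 + 1 = 1, which agrees with 2 − 1 + 0 = 1.

H_0 = Z^2,  H_1 = Z,  H_2 = 0.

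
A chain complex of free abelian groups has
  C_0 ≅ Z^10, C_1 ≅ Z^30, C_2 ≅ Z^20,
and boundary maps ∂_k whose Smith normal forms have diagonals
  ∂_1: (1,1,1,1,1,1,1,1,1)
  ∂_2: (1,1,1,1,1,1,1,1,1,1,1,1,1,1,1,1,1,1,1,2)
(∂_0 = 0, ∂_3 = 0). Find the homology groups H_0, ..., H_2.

H_0 = Z,  H_1 = Z ⊕ Z/2,  H_2 = 0.

H_0: b_0 = 10 − 0 − 9 = 1; torsion from ∂_1 factors > 1: none. So H_0 = Z.
H_1: b_1 = 30 − 9 − 20 = 1; torsion from ∂_2 factors > 1: [2]. So H_1 = Z ⊕ Z/2.
H_2: b_2 = 20 − 20 − 0 = 0; torsion from ∂_3 factors > 1: none. So H_2 = 0.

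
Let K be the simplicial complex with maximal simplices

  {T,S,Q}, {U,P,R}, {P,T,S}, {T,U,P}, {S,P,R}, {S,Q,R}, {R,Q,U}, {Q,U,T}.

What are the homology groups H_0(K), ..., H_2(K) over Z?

H_0 = Z,  H_1 = 0,  H_2 = Z.

Take the total order P < Q < R < S < T < U on the vertex set. Then K (dimension 2) consists of the simplices:

  0-simplices (6): P, Q, R, S, T, U
  1-simplices (12): PR, PS, PT, PU, QR, QS, QT, QU, RS, RU, ST, TU
  2-simplices (8): PRS, PRU, PST, PTU, QRS, QRU, QST, QTU

giving chain groups C_0 ≅ Z^6, C_1 ≅ Z^12, C_2 ≅ Z^8.

The boundary map ∂_1: C_1 → C_0 is given by ∂[p,q] = [q] − [p]. For instance
  ∂PU = U − P.
The resulting 6×12 matrix has rank 5, and its Smith normal form has invariant factors (1,1,1,1,1).

∂_2: C_2 → C_1 sends each 2-simplex [p,q,r] to [q,r] − [p,r] + [p,q]. For instance
  ∂PRS = RS − PS + PR,
  ∂PTU = TU − PU + PT.
The resulting 12×8 matrix has rank 7, and its Smith normal form has invariant factors (1,1,1,1,1,1,1).

Now H_k = ker ∂_k / im ∂_{k+1}, so:

  H_0: rank C_0 − rank ∂_1 = 6 − 5 = 1, and the invariant factors of ∂_1 are all 1, so H_0 = Z.
  H_1: rank ker ∂_1 − rank ∂_2 = (12 − 5) − 7 = 0, and the invariant factors of ∂_2 are all 1, so H_1 = 0.
  H_2: rank ker ∂_2 − rank ∂_3 = (8 − 7) − 0 = 1, and there is no ∂_3, so H_2 = Z.

As a check, the Euler characteristic is 6 − 12 + 8 = 2, which agrees with 1 − 0 + 1 = 2.
(K is a triangulation of the 2-sphere S^2.)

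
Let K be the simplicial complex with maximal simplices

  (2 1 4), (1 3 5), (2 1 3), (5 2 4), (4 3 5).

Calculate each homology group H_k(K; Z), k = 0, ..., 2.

H_0 ≅ Z,  H_1 ≅ Z,  H_2 = 0.

Order the vertices as 1 < 2 < 3 < 4 < 5. Listing each simplex with vertices in this order, K has dimension 2 with simplices:

  0-simplices (5): [1], [2], [3], [4], [5]
  1-simplices (10): [1,2], [1,3], [1,4], [1,5], [2,3], [2,4], [2,5], [3,4], [3,5], [4,5]
  2-simplices (5): [1,2,3], [1,2,4], [1,3,5], [2,4,5], [3,4,5]

so the chain groups are C_0 ≅ Z^5, C_1 ≅ Z^10, C_2 ≅ Z^5.

∂_1: C_1 → C_0 maps an edge to its endpoints' difference, ∂[p,q] = q − p.
As a 5×10 matrix over Z this has rank 4, with invariant factors (1,1,1,1).

The boundary map ∂_2: C_2 → C_1 sends each 2-simplex [p,q,r] to [q,r] − [p,r] + [p,q]. For instance
  ∂[2,4,5] = [4,5] − [2,5] + [2,4],
  ∂[1,3,5] = [3,5] − [1,5] + [1,3].
This gives a 10×5 integer matrix of rank 5; reducing to Smith normal form yields diagonal entries (1,1,1,1,1).

Reading off H_k = ker ∂_k / im ∂_{k+1}:

  H_0: rank C_0 − rank ∂_1 = 5 − 4 = 1, and the invariant factors of ∂_1 are all 1, so H_0 ≅ Z.
  H_1: rank ker ∂_1 − rank ∂_2 = (10 − 4) − 5 = 1, and the invariant factors of ∂_2 are all 1, so H_1 ≅ Z.
  H_2: rank ker ∂_2 − rank ∂_3 = (5 − 5) − 0 = 0, and there is no ∂_3, so H_2 ≅ 0.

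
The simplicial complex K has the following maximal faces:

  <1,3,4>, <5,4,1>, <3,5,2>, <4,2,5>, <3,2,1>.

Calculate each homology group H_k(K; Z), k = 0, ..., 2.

K has 5 vertices, 10 edges, 5 triangles.
rank ∂_0 = 0, rank ∂_1 = 4 ⇒ b_0 = 5 − 0 − 4 = 1; all invariant factors of ∂_1 are 1 so no torsion. So H_0 ≅ Z.
rank ∂_1 = 4, rank ∂_2 = 5 ⇒ b_1 = 10 − 4 − 5 = 1; all invariant factors of ∂_2 are 1 so no torsion. So H_1 ≅ Z.
rank ∂_2 = 5, rank ∂_3 = 0 ⇒ b_2 = 5 − 5 − 0 = 0. So H_2 ≅ 0.

H_0 ≅ Z,  H_1 ≅ Z,  H_2 = 0.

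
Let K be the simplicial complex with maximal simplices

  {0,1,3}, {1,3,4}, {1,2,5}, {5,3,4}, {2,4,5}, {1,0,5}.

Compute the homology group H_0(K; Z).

H_0 = Z.

Order the vertices as 0 < 1 < 2 < 3 < 4 < 5. Listing each simplex with vertices in this order, K has dimension 2 with simplices:

  0-simplices (6): [0], [1], [2], [3], [4], [5]
  1-simplices (12): [0,1], [0,3], [0,5], [1,2], [1,3], [1,4], [1,5], [2,4], [2,5], [3,4], [3,5], [4,5]
  2-simplices (6): [0,1,3], [0,1,5], [1,2,5], [1,3,4], [2,4,5], [3,4,5]

giving chain groups C_0 ≅ Z^6, C_1 ≅ Z^12, C_2 ≅ Z^6.

∂_1: C_1 → C_0 sends each edge [p,q] (with p < q) to q − p. For instance
  ∂[1,3] = [3] − [1].
This gives a 6×12 integer matrix of rank 5; reducing to Smith normal form yields diagonal entries (1,1,1,1,1).

Boundary ∂_2: C_2 → C_1 acts by ∂[p,q,r] = [q,r] − [p,r] + [p,q]. For instance
  ∂[3,4,5] = [4,5] − [3,5] + [3,4],
  ∂[0,1,5] = [1,5] − [0,5] + [0,1].
As a 12×6 matrix over Z this has rank 6, with invariant factors (1,1,1,1,1,1).

From H_k ≅ ker(∂_k) / im(∂_{k+1}) we obtain:

  H_0: rank C_0 − rank ∂_1 = 6 − 5 = 1, and the invariant factors of ∂_1 are all 1, so H_0 ≅ Z.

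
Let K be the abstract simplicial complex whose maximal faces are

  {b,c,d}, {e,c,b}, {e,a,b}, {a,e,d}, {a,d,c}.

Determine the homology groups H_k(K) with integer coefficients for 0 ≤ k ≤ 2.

H_0 = Z,  H_1 = Z,  H_2 = 0.

K has 5 vertices, 10 edges, 5 triangles.
rank ∂_0 = 0, rank ∂_1 = 4 ⇒ b_0 = 5 − 0 − 4 = 1; all invariant factors of ∂_1 are 1 so no torsion. So H_0 ≅ Z.
rank ∂_1 = 4, rank ∂_2 = 5 ⇒ b_1 = 10 − 4 − 5 = 1; all invariant factors of ∂_2 are 1 so no torsion. So H_1 ≅ Z.
rank ∂_2 = 5, rank ∂_3 = 0 ⇒ b_2 = 5 − 5 − 0 = 0. So H_2 ≅ 0.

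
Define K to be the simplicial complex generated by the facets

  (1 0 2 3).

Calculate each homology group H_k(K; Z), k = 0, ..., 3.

K has 4 vertices, 6 edges, 4 triangles, 1 3-simplex.
rank ∂_0 = 0, rank ∂_1 = 3 ⇒ b_0 = 4 − 0 − 3 = 1; all invariant factors of ∂_1 are 1 so no torsion. So H_0 ≅ Z.
rank ∂_1 = 3, rank ∂_2 = 3 ⇒ b_1 = 6 − 3 − 3 = 0; all invariant factors of ∂_2 are 1 so no torsion. So H_1 ≅ 0.
rank ∂_2 = 3, rank ∂_3 = 1 ⇒ b_2 = 4 − 3 − 1 = 0; all invariant factors of ∂_3 are 1 so no torsion. So H_2 ≅ 0.
rank ∂_3 = 1, rank ∂_4 = 0 ⇒ b_3 = 1 − 1 − 0 = 0. So H_3 ≅ 0.

H_0 ≅ Z,  H_1 = 0,  H_2 = 0,  H_3 = 0.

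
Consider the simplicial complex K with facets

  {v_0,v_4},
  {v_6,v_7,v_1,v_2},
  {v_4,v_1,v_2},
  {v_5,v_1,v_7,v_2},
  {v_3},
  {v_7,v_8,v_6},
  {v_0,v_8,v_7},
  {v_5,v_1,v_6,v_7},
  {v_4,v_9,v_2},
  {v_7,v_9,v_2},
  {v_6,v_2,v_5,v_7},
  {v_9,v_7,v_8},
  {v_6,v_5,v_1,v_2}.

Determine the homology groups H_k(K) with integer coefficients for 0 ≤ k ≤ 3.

Order the vertices as v_0 < v_1 < v_2 < v_3 < v_4 < v_5 < v_6 < v_7 < v_8 < v_9. Listing each simplex with vertices in this order, K has dimension 3 with simplices:

  0-simplices (10): [v_0], [v_1], [v_2], [v_3], [v_4], [v_5], [v_6], [v_7], [v_8], [v_9]
  1-simplices (21): (21 of them)
  2-simplices (16): (16 of them)
  3-simplices (5): [v_1,v_2,v_5,v_6], [v_1,v_2,v_5,v_7], [v_1,v_2,v_6,v_7], [v_1,v_5,v_6,v_7], [v_2,v_5,v_6,v_7]

so the chain groups are C_0 ≅ Z^10, C_1 ≅ Z^21, C_2 ≅ Z^16, C_3 ≅ Z^5.

∂_1: C_1 → C_0 maps an edge to its endpoints' difference, ∂[p,q] = q − p. For instance
  ∂[v_2,v_6] = [v_6] − [v_2].
This gives a 10×21 integer matrix of rank 8; reducing to Smith normal form yields diagonal entries (1,1,1,1,1,1,1,1).

Boundary ∂_2: C_2 → C_1 acts by ∂[p,q,r] = [q,r] − [p,r] + [p,q]. For instance
  ∂[v_1,v_2,v_6] = [v_2,v_6] − [v_1,v_6] + [v_1,v_2],
  ∂[v_5,v_6,v_7] = [v_6,v_7] − [v_5,v_7] + [v_5,v_6].
The 21×16 boundary matrix has rank 12 and Smith normal form diag(1,1,1,1,1,1,1,1,1,1,1,1).

The boundary map ∂_3: C_3 → C_2 sends each 3-simplex σ to the alternating sum Σ_i (−1)^i (σ with its i-th vertex removed). For instance
  ∂[v_1,v_2,v_5,v_7] = [v_2,v_5,v_7] − [v_1,v_5,v_7] + [v_1,v_2,v_7] − [v_1,v_2,v_5],
  ∂[v_1,v_2,v_6,v_7] = [v_2,v_6,v_7] − [v_1,v_6,v_7] + [v_1,v_2,v_7] − [v_1,v_2,v_6].
The 16×5 boundary matrix has rank 4 and Smith normal form diag(1,1,1,1).

From H_k ≅ ker(∂_k) / im(∂_{k+1}) we obtain:

  H_0: rank C_0 − rank ∂_1 = 10 − 8 = 2, and the invariant factors of ∂_1 are all 1, so H_0 ≅ Z^2.
  H_1: rank ker ∂_1 − rank ∂_2 = (21 − 8) − 12 = 1, and the invariant factors of ∂_2 are all 1, so H_1 ≅ Z.
  H_2: rank ker ∂_2 − rank ∂_3 = (16 − 12) − 4 = 0, and the invariant factors of ∂_3 are all 1, so H_2 ≅ 0.
  H_3: rank ker ∂_3 − rank ∂_4 = (5 − 4) − 0 = 1, and there is no ∂_4, so H_3 ≅ Z.

H_0 ≅ Z^2,  H_1 ≅ Z,  H_2 = 0,  H_3 ≅ Z.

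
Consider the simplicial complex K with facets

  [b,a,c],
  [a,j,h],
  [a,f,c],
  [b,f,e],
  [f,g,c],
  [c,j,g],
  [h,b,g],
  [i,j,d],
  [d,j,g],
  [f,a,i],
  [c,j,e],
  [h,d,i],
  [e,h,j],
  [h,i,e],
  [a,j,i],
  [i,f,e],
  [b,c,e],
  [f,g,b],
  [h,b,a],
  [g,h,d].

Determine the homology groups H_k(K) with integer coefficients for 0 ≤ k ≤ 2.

Order the vertices as a < b < c < d < e < f < g < h < i < j. Listing each simplex with vertices in this order, K has dimension 2 with simplices:

  0-simplices (10): a, b, c, d, e, f, g, h, i, j
  1-simplices (30): ab, ac, af, ah, ai, aj, bc, be, bf, bg, bh, ce, cf, cg, cj, dg, dh, di, dj, ef, eh, ei, ej, fg, fi, gh, gj, hi, hj, ij
  2-simplices (20): abc, abh, acf, afi, ahj, aij, bce, bef, bfg, bgh, cej, cfg, cgj, dgh, dgj, dhi, dij, efi, ehi, ehj

Hence C_0 ≅ Z^10, C_1 ≅ Z^30, C_2 ≅ Z^20.

The boundary map ∂_1: C_1 → C_0 sends each edge [p,q] (with p < q) to q − p. For instance
  ∂hi = i − h.
The resulting 10×30 matrix has rank 9, and its Smith normal form has invariant factors (1,1,1,1,1,1,1,1,1).

The boundary map ∂_2: C_2 → C_1 sends each 2-simplex [p,q,r] to [q,r] − [p,r] + [p,q]. For instance
  ∂dgh = gh − dh + dg,
  ∂bgh = gh − bh + bg.
The resulting 30×20 matrix has rank 20, and its Smith normal form has invariant factors (1,1,1,1,1,1,1,1,1,1,1,1,1,1,1,1,1,1,1,2).

Reading off H_k = ker ∂_k / im ∂_{k+1}:

  H_0: rank C_0 − rank ∂_1 = 10 − 9 = 1, and the invariant factors of ∂_1 are all 1, so H_0 = Z.
  H_1: rank ker ∂_1 − rank ∂_2 = (30 − 9) − 20 = 1, and ∂_2 has invariant factor 2 > 1, so H_1 = Z ⊕ Z/2.
  H_2: rank ker ∂_2 − rank ∂_3 = (20 − 20) − 0 = 0, and there is no ∂_3, so H_2 = 0.

H_0 ≅ Z,  H_1 ≅ Z ⊕ Z/2,  H_2 = 0.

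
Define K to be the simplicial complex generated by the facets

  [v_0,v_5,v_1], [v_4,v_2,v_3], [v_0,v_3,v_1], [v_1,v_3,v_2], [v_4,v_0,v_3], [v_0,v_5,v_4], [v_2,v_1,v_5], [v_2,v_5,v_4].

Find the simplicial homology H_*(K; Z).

H_0 = Z,  H_1 = 0,  H_2 = Z.

Take the total order v_0 < v_1 < v_2 < v_3 < v_4 < v_5 on the vertex set. Then K (dimension 2) consists of the simplices:

  0-simplices (6): [v_0], [v_1], [v_2], [v_3], [v_4], [v_5]
  1-simplices (12): [v_0,v_1], [v_0,v_3], [v_0,v_4], [v_0,v_5], [v_1,v_2], [v_1,v_3], [v_1,v_5], [v_2,v_3], [v_2,v_4], [v_2,v_5], [v_3,v_4], [v_4,v_5]
  2-simplices (8): [v_0,v_1,v_3], [v_0,v_1,v_5], [v_0,v_3,v_4], [v_0,v_4,v_5], [v_1,v_2,v_3], [v_1,v_2,v_5], [v_2,v_3,v_4], [v_2,v_4,v_5]

Hence C_0 ≅ Z^6, C_1 ≅ Z^12, C_2 ≅ Z^8.

The boundary map ∂_1: C_1 → C_0 maps an edge to its endpoints' difference, ∂[p,q] = q − p. For instance
  ∂[v_3,v_4] = [v_4] − [v_3].
As a 6×12 matrix over Z this has rank 5, with invariant factors (1,1,1,1,1).

The boundary map ∂_2: C_2 → C_1 acts by ∂[p,q,r] = [q,r] − [p,r] + [p,q]. For instance
  ∂[v_0,v_4,v_5] = [v_4,v_5] − [v_0,v_5] + [v_0,v_4],
  ∂[v_1,v_2,v_3] = [v_2,v_3] − [v_1,v_3] + [v_1,v_2].
The 12×8 boundary matrix has rank 7 and Smith normal form diag(1,1,1,1,1,1,1).

Computing H_k = (kernel of ∂_k) / (image of ∂_{k+1}):

  H_0: rank C_0 − rank ∂_1 = 6 − 5 = 1, and the invariant factors of ∂_1 are all 1, so H_0 ≅ Z.
  H_1: rank ker ∂_1 − rank ∂_2 = (12 − 5) − 7 = 0, and the invariant factors of ∂_2 are all 1, so H_1 ≅ 0.
  H_2: rank ker ∂_2 − rank ∂_3 = (8 − 7) − 0 = 1, and there is no ∂_3, so H_2 ≅ Z.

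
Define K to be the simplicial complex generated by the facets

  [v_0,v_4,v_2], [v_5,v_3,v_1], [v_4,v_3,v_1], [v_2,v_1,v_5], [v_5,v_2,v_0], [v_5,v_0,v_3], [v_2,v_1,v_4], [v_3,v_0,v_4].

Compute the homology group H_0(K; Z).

Fix the vertex order v_0 < v_1 < v_2 < v_3 < v_4 < v_5 and write every simplex with vertices in increasing order. Then dim K = 2 and the simplices of K are:

  0-simplices (6): [v_0], [v_1], [v_2], [v_3], [v_4], [v_5]
  1-simplices (12): [v_0,v_2], [v_0,v_3], [v_0,v_4], [v_0,v_5], [v_1,v_2], [v_1,v_3], [v_1,v_4], [v_1,v_5], [v_2,v_4], [v_2,v_5], [v_3,v_4], [v_3,v_5]
  2-simplices (8): [v_0,v_2,v_4], [v_0,v_2,v_5], [v_0,v_3,v_4], [v_0,v_3,v_5], [v_1,v_2,v_4], [v_1,v_2,v_5], [v_1,v_3,v_4], [v_1,v_3,v_5]

giving chain groups C_0 ≅ Z^6, C_1 ≅ Z^12, C_2 ≅ Z^8.

∂_1: C_1 → C_0 maps an edge to its endpoints' difference, ∂[p,q] = q − p.
The 6×12 boundary matrix has rank 5 and Smith normal form diag(1,1,1,1,1).

Boundary ∂_2: C_2 → C_1 maps a triangle to the signed sum of its edges. For instance
  ∂[v_1,v_2,v_4] = [v_2,v_4] − [v_1,v_4] + [v_1,v_2],
  ∂[v_1,v_3,v_4] = [v_3,v_4] − [v_1,v_4] + [v_1,v_3].
The 12×8 boundary matrix has rank 7 and Smith normal form diag(1,1,1,1,1,1,1).

Now H_k = ker ∂_k / im ∂_{k+1}, so:

  H_0: rank C_0 − rank ∂_1 = 6 − 5 = 1, and the invariant factors of ∂_1 are all 1, so H_0 ≅ Z.

H_0 = Z.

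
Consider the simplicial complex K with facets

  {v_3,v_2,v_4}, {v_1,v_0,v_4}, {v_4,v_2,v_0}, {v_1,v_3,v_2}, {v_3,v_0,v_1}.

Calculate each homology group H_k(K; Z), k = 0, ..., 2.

H_0 = Z,  H_1 = Z,  H_2 = 0.

K has 5 vertices, 10 edges, 5 triangles.
rank ∂_0 = 0, rank ∂_1 = 4 ⇒ b_0 = 5 − 0 − 4 = 1; all invariant factors of ∂_1 are 1 so no torsion. So H_0 = Z.
rank ∂_1 = 4, rank ∂_2 = 5 ⇒ b_1 = 10 − 4 − 5 = 1; all invariant factors of ∂_2 are 1 so no torsion. So H_1 = Z.
rank ∂_2 = 5, rank ∂_3 = 0 ⇒ b_2 = 5 − 5 − 0 = 0. So H_2 = 0.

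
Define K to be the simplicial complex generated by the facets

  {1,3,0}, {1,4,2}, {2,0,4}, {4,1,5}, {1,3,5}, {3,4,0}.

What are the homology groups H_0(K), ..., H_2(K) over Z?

H_0 ≅ Z,  H_1 ≅ Z,  H_2 = 0.

Order the vertices as 0 < 1 < 2 < 3 < 4 < 5. Listing each simplex with vertices in this order, K has dimension 2 with simplices:

  0-simplices (6): [0], [1], [2], [3], [4], [5]
  1-simplices (12): [0,1], [0,2], [0,3], [0,4], [1,2], [1,3], [1,4], [1,5], [2,4], [3,4], [3,5], [4,5]
  2-simplices (6): [0,1,3], [0,2,4], [0,3,4], [1,2,4], [1,3,5], [1,4,5]

giving chain groups C_0 ≅ Z^6, C_1 ≅ Z^12, C_2 ≅ Z^6.

Boundary ∂_1: C_1 → C_0 maps an edge to its endpoints' difference, ∂[p,q] = q − p. For instance
  ∂[1,5] = [5] − [1].
The resulting 6×12 matrix has rank 5, and its Smith normal form has invariant factors (1,1,1,1,1).

Boundary ∂_2: C_2 → C_1 acts by ∂[p,q,r] = [q,r] − [p,r] + [p,q]. For instance
  ∂[0,3,4] = [3,4] − [0,4] + [0,3],
  ∂[1,2,4] = [2,4] − [1,4] + [1,2].
The 12×6 boundary matrix has rank 6 and Smith normal form diag(1,1,1,1,1,1).

From H_k ≅ ker(∂_k) / im(∂_{k+1}) we obtain:

  H_0: rank C_0 − rank ∂_1 = 6 − 5 = 1, and the invariant factors of ∂_1 are all 1, so H_0 = Z.
  H_1: rank ker ∂_1 − rank ∂_2 = (12 − 5) − 6 = 1, and the invariant factors of ∂_2 are all 1, so H_1 = Z.
  H_2: rank ker ∂_2 − rank ∂_3 = (6 − 6) − 0 = 0, and there is no ∂_3, so H_2 = 0.

As a check, the Euler characteristic is 6 − 12 + 6 = 0, which agrees with 1 − 1 + 0 = 0.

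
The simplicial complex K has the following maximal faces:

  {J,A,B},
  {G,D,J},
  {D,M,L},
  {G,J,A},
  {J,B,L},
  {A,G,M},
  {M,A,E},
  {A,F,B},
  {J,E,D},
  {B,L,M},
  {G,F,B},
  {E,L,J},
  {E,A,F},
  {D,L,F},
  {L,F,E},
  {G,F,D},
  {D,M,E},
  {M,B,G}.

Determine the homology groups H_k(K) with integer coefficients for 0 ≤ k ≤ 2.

Take the total order A < B < D < E < F < G < J < L < M on the vertex set. Then K (dimension 2) consists of the simplices:

  0-simplices (9): A, B, D, E, F, G, J, L, M
  1-simplices (27): AB, AE, AF, AG, AJ, AM, BF, BG, BJ, BL, BM, DE, DF, DG, DJ, DL, DM, EF, EJ, EL, EM, FG, FL, GJ, GM, JL, LM
  2-simplices (18): ABF, ABJ, AEF, AEM, AGJ, AGM, BFG, BGM, BJL, BLM, DEJ, DEM, DFG, DFL, DGJ, DLM, EFL, EJL

giving chain groups C_0 ≅ Z^9, C_1 ≅ Z^27, C_2 ≅ Z^18.

∂_1: C_1 → C_0 maps an edge to its endpoints' difference, ∂[p,q] = q − p. For instance
  ∂AB = B − A.
The resulting 9×27 matrix has rank 8, and its Smith normal form has invariant factors (1,1,1,1,1,1,1,1).

The boundary map ∂_2: C_2 → C_1 maps a triangle to the signed sum of its edges. For instance
  ∂DFL = FL − DL + DF,
  ∂DEM = EM − DM + DE.
The resulting 27×18 matrix has rank 18, and its Smith normal form has invariant factors (1,1,1,1,1,1,1,1,1,1,1,1,1,1,1,1,1,2).

Computing H_k = (kernel of ∂_k) / (image of ∂_{k+1}):

  H_0: rank C_0 − rank ∂_1 = 9 − 8 = 1, and the invariant factors of ∂_1 are all 1, so H_0 = Z.
  H_1: rank ker ∂_1 − rank ∂_2 = (27 − 8) − 18 = 1, and ∂_2 has invariant factor 2 > 1, so H_1 = Z × Z/2.
  H_2: rank ker ∂_2 − rank ∂_3 = (18 − 18) − 0 = 0, and there is no ∂_3, so H_2 = 0.

As a check, the Euler characteristic is 9 − 27 + 18 = 0, which agrees with 1 − 1 + 0 = 0.

H_0 ≅ Z,  H_1 ≅ Z × Z/2,  H_2 = 0.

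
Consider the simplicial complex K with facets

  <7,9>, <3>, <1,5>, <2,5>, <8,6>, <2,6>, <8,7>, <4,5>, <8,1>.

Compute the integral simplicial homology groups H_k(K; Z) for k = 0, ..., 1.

H_0 = Z^2,  H_1 = Z.

Fix the vertex order 1 < 2 < 3 < 4 < 5 < 6 < 7 < 8 < 9 and write every simplex with vertices in increasing order. Then dim K = 1 and the simplices of K are:

  0-simplices (9): [1], [2], [3], [4], [5], [6], [7], [8], [9]
  1-simplices (8): [1,5], [1,8], [2,5], [2,6], [4,5], [6,8], [7,8], [7,9]

giving chain groups C_0 ≅ Z^9, C_1 ≅ Z^8.

∂_1: C_1 → C_0 is given by ∂[p,q] = [q] − [p]. For instance
  ∂[1,5] = [5] − [1].
The resulting 9×8 matrix has rank 7, and its Smith normal form has invariant factors (1,1,1,1,1,1,1).

Reading off H_k = ker ∂_k / im ∂_{k+1}:

  H_0: rank C_0 − rank ∂_1 = 9 − 7 = 2, and the invariant factors of ∂_1 are all 1, so H_0 ≅ Z^2.
  H_1: rank ker ∂_1 − rank ∂_2 = (8 − 7) − 0 = 1, and there is no ∂_2, so H_1 ≅ Z.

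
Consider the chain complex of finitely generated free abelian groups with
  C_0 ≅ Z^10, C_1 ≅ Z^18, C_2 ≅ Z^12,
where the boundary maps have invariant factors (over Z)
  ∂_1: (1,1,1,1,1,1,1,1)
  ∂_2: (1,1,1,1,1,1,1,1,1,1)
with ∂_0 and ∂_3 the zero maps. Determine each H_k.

H_0: b_0 = 10 − 0 − 8 = 2; torsion from ∂_1 factors > 1: none. So H_0 = Z^2.
H_1: b_1 = 18 − 8 − 10 = 0; torsion from ∂_2 factors > 1: none. So H_1 = 0.
H_2: b_2 = 12 − 10 − 0 = 2; torsion from ∂_3 factors > 1: none. So H_2 = Z^2.

H_0 = Z^2,  H_1 = 0,  H_2 = Z^2.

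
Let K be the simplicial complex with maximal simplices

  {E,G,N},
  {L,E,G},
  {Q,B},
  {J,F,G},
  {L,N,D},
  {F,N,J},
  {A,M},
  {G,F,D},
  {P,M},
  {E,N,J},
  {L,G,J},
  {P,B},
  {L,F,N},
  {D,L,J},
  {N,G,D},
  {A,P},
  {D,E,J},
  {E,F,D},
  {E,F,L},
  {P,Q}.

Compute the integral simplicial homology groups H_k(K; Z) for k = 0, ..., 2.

H_0 = Z^2,  H_1 = Z^4,  H_2 = Z.

K has 12 vertices, 27 edges, 14 triangles.
rank ∂_0 = 0, rank ∂_1 = 10 ⇒ b_0 = 12 − 0 − 10 = 2; all invariant factors of ∂_1 are 1 so no torsion. So H_0 ≅ Z^2.
rank ∂_1 = 10, rank ∂_2 = 13 ⇒ b_1 = 27 − 10 − 13 = 4; all invariant factors of ∂_2 are 1 so no torsion. So H_1 ≅ Z^4.
rank ∂_2 = 13, rank ∂_3 = 0 ⇒ b_2 = 14 − 13 − 0 = 1. So H_2 ≅ Z.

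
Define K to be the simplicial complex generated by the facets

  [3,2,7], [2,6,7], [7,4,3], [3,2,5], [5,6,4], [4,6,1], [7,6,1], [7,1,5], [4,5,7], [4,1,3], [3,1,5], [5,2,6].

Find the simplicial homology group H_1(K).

Order the vertices as 1 < 2 < 3 < 4 < 5 < 6 < 7. Listing each simplex with vertices in this order, K has dimension 2 with simplices:

  0-simplices (7): [1], [2], [3], [4], [5], [6], [7]
  1-simplices (18): [1,3], [1,4], [1,5], [1,6], [1,7], [2,3], [2,5], [2,6], [2,7], [3,4], [3,5], [3,7], [4,5], [4,6], [4,7], [5,6], [5,7], [6,7]
  2-simplices (12): [1,3,4], [1,3,5], [1,4,6], [1,5,7], [1,6,7], [2,3,5], [2,3,7], [2,5,6], [2,6,7], [3,4,7], [4,5,6], [4,5,7]

giving chain groups C_0 ≅ Z^7, C_1 ≅ Z^18, C_2 ≅ Z^12.

The boundary map ∂_1: C_1 → C_0 sends each edge [p,q] (with p < q) to q − p. For instance
  ∂[3,7] = [7] − [3].
The resulting 7×18 matrix has rank 6, and its Smith normal form has invariant factors (1,1,1,1,1,1).

∂_2: C_2 → C_1 acts by ∂[p,q,r] = [q,r] − [p,r] + [p,q]. For instance
  ∂[1,3,5] = [3,5] − [1,5] + [1,3],
  ∂[1,3,4] = [3,4] − [1,4] + [1,3].
The resulting 18×12 matrix has rank 12, and its Smith normal form has invariant factors (1,1,1,1,1,1,1,1,1,1,1,2).

Reading off H_k = ker ∂_k / im ∂_{k+1}:

  H_1: rank ker ∂_1 − rank ∂_2 = (18 − 6) − 12 = 0, and ∂_2 has invariant factor 2 > 1, so H_1 ≅ Z/2.

H_1 = Z/2.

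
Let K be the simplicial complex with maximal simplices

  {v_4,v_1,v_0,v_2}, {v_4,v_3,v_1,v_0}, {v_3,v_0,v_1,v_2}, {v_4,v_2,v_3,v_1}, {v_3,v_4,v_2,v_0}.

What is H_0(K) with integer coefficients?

Fix the vertex order v_0 < v_1 < v_2 < v_3 < v_4 and write every simplex with vertices in increasing order. Then dim K = 3 and the simplices of K are:

  0-simplices (5): [v_0], [v_1], [v_2], [v_3], [v_4]
  1-simplices (10): [v_0,v_1], [v_0,v_2], [v_0,v_3], [v_0,v_4], [v_1,v_2], [v_1,v_3], [v_1,v_4], [v_2,v_3], [v_2,v_4], [v_3,v_4]
  2-simplices (10): [v_0,v_1,v_2], [v_0,v_1,v_3], [v_0,v_1,v_4], [v_0,v_2,v_3], [v_0,v_2,v_4], [v_0,v_3,v_4], [v_1,v_2,v_3], [v_1,v_2,v_4], [v_1,v_3,v_4], [v_2,v_3,v_4]
  3-simplices (5): [v_0,v_1,v_2,v_3], [v_0,v_1,v_2,v_4], [v_0,v_1,v_3,v_4], [v_0,v_2,v_3,v_4], [v_1,v_2,v_3,v_4]

giving chain groups C_0 ≅ Z^5, C_1 ≅ Z^10, C_2 ≅ Z^10, C_3 ≅ Z^5.

The boundary map ∂_1: C_1 → C_0 maps an edge to its endpoints' difference, ∂[p,q] = q − p.
As a 5×10 matrix over Z this has rank 4, with invariant factors (1,1,1,1).

The boundary map ∂_2: C_2 → C_1 maps a triangle to the signed sum of its edges. For instance
  ∂[v_0,v_2,v_4] = [v_2,v_4] − [v_0,v_4] + [v_0,v_2],
  ∂[v_1,v_2,v_4] = [v_2,v_4] − [v_1,v_4] + [v_1,v_2].
As a 10×10 matrix over Z this has rank 6, with invariant factors (1,1,1,1,1,1).

∂_3: C_3 → C_2 sends each 3-simplex σ to the alternating sum Σ_i (−1)^i (σ with its i-th vertex removed). For instance
  ∂[v_0,v_1,v_2,v_3] = [v_1,v_2,v_3] − [v_0,v_2,v_3] + [v_0,v_1,v_3] − [v_0,v_1,v_2],
  ∂[v_0,v_2,v_3,v_4] = [v_2,v_3,v_4] − [v_0,v_3,v_4] + [v_0,v_2,v_4] − [v_0,v_2,v_3].
The 10×5 boundary matrix has rank 4 and Smith normal form diag(1,1,1,1).

From H_k ≅ ker(∂_k) / im(∂_{k+1}) we obtain:

  H_0: rank C_0 − rank ∂_1 = 5 − 4 = 1, and the invariant factors of ∂_1 are all 1, so H_0 = Z.

H_0 = Z.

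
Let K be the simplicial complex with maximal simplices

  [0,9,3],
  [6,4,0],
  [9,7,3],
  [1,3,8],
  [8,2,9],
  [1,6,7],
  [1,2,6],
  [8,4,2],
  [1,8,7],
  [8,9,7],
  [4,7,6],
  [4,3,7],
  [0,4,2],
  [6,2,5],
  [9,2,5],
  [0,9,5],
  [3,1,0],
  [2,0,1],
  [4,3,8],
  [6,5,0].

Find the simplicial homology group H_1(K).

H_1 ≅ Z × Z/2.

Fix the vertex order 0 < 1 < 2 < 3 < 4 < 5 < 6 < 7 < 8 < 9 and write every simplex with vertices in increasing order. Then dim K = 2 and the simplices of K are:

  0-simplices (10): [0], [1], [2], [3], [4], [5], [6], [7], [8], [9]
  1-simplices (30): (30 of them)
  2-simplices (20): (20 of them)

giving chain groups C_0 ≅ Z^10, C_1 ≅ Z^30, C_2 ≅ Z^20.

Boundary ∂_1: C_1 → C_0 is given by ∂[p,q] = [q] − [p]. For instance
  ∂[0,6] = [6] − [0].
The resulting 10×30 matrix has rank 9, and its Smith normal form has invariant factors (1,1,1,1,1,1,1,1,1).

The boundary map ∂_2: C_2 → C_1 maps a triangle to the signed sum of its edges. For instance
  ∂[0,4,6] = [4,6] − [0,6] + [0,4],
  ∂[4,6,7] = [6,7] − [4,7] + [4,6].
The 30×20 boundary matrix has rank 20 and Smith normal form diag(1,1,1,1,1,1,1,1,1,1,1,1,1,1,1,1,1,1,1,2).

Reading off H_k = ker ∂_k / im ∂_{k+1}:

  H_1: rank ker ∂_1 − rank ∂_2 = (30 − 9) − 20 = 1, and ∂_2 has invariant factor 2 > 1, so H_1 = Z × Z/2.

(K is a triangulation of the Klein bottle.)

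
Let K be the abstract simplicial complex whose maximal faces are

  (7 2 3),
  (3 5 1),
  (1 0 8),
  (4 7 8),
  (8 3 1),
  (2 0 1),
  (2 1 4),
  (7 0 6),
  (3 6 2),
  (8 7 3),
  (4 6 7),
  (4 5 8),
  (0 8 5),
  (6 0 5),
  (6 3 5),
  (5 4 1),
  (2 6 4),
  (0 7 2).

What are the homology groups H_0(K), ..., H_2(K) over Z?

Fix the vertex order 0 < 1 < 2 < 3 < 4 < 5 < 6 < 7 < 8 and write every simplex with vertices in increasing order. Then dim K = 2 and the simplices of K are:

  0-simplices (9): [0], [1], [2], [3], [4], [5], [6], [7], [8]
  1-simplices (27): (27 of them)
  2-simplices (18): [0,1,2], [0,1,8], [0,2,7], [0,5,6], [0,5,8], [0,6,7], [1,2,4], [1,3,5], [1,3,8], [1,4,5], [2,3,6], [2,3,7], [2,4,6], [3,5,6], [3,7,8], [4,5,8], [4,6,7], [4,7,8]

so the chain groups are C_0 ≅ Z^9, C_1 ≅ Z^27, C_2 ≅ Z^18.

Boundary ∂_1: C_1 → C_0 is given by ∂[p,q] = [q] − [p]. For instance
  ∂[2,7] = [7] − [2].
The 9×27 boundary matrix has rank 8 and Smith normal form diag(1,1,1,1,1,1,1,1).

Boundary ∂_2: C_2 → C_1 maps a triangle to the signed sum of its edges. For instance
  ∂[2,4,6] = [4,6] − [2,6] + [2,4],
  ∂[0,6,7] = [6,7] − [0,7] + [0,6].
The resulting 27×18 matrix has rank 18, and its Smith normal form has invariant factors (1,1,1,1,1,1,1,1,1,1,1,1,1,1,1,1,1,2).

Reading off H_k = ker ∂_k / im ∂_{k+1}:

  H_0: rank C_0 − rank ∂_1 = 9 − 8 = 1, and the invariant factors of ∂_1 are all 1, so H_0 ≅ Z.
  H_1: rank ker ∂_1 − rank ∂_2 = (27 − 8) − 18 = 1, and ∂_2 has invariant factor 2 > 1, so H_1 ≅ Z ⊕ Z/2.
  H_2: rank ker ∂_2 − rank ∂_3 = (18 − 18) − 0 = 0, and there is no ∂_3, so H_2 ≅ 0.

H_0 = Z,  H_1 = Z ⊕ Z/2,  H_2 = 0.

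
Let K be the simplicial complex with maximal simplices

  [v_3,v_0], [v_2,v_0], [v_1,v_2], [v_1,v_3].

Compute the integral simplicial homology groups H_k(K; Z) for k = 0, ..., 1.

Order the vertices as v_0 < v_1 < v_2 < v_3. Listing each simplex with vertices in this order, K has dimension 1 with simplices:

  0-simplices (4): [v_0], [v_1], [v_2], [v_3]
  1-simplices (4): [v_0,v_2], [v_0,v_3], [v_1,v_2], [v_1,v_3]

so the chain groups are C_0 ≅ Z^4, C_1 ≅ Z^4.

The boundary map ∂_1: C_1 → C_0 is given by ∂[p,q] = [q] − [p]. For instance
  ∂[v_0,v_2] = [v_2] − [v_0].
The resulting 4×4 matrix has rank 3, and its Smith normal form has invariant factors (1,1,1).

From H_k ≅ ker(∂_k) / im(∂_{k+1}) we obtain:

  H_0: rank C_0 − rank ∂_1 = 4 − 3 = 1, and the invariant factors of ∂_1 are all 1, so H_0 ≅ Z.
  H_1: rank ker ∂_1 − rank ∂_2 = (4 − 3) − 0 = 1, and there is no ∂_2, so H_1 ≅ Z.

H_0 ≅ Z,  H_1 ≅ Z.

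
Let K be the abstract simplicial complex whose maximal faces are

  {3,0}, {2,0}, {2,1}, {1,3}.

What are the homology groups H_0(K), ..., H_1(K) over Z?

H_0 = Z,  H_1 = Z.

K has 4 vertices, 4 edges.
rank ∂_0 = 0, rank ∂_1 = 3 ⇒ b_0 = 4 − 0 − 3 = 1; all invariant factors of ∂_1 are 1 so no torsion. So H_0 = Z.
rank ∂_1 = 3, rank ∂_2 = 0 ⇒ b_1 = 4 − 3 − 0 = 1. So H_1 = Z.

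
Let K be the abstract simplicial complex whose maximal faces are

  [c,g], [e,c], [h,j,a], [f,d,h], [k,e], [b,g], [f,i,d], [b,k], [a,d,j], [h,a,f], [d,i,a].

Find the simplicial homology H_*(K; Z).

H_0 ≅ Z^2,  H_1 ≅ Z^2,  H_2 = 0.

Take the total order a < b < c < d < e < f < g < h < i < j < k on the vertex set. Then K (dimension 2) consists of the simplices:

  0-simplices (11): a, b, c, d, e, f, g, h, i, j, k
  1-simplices (17): ad, af, ah, ai, aj, bg, bk, ce, cg, df, dh, di, dj, ek, fh, fi, hj
  2-simplices (6): adi, adj, afh, ahj, dfh, dfi

so the chain groups are C_0 ≅ Z^11, C_1 ≅ Z^17, C_2 ≅ Z^6.

∂_1: C_1 → C_0 maps an edge to its endpoints' difference, ∂[p,q] = q − p.
As a 11×17 matrix over Z this has rank 9, with invariant factors (1,1,1,1,1,1,1,1,1).

The boundary map ∂_2: C_2 → C_1 acts by ∂[p,q,r] = [q,r] − [p,r] + [p,q]. For instance
  ∂dfh = fh − dh + df,
  ∂dfi = fi − di + df.
This gives a 17×6 integer matrix of rank 6; reducing to Smith normal form yields diagonal entries (1,1,1,1,1,1).

Reading off H_k = ker ∂_k / im ∂_{k+1}:

  H_0: rank C_0 − rank ∂_1 = 11 − 9 = 2, and the invariant factors of ∂_1 are all 1, so H_0 = Z^2.
  H_1: rank ker ∂_1 − rank ∂_2 = (17 − 9) − 6 = 2, and the invariant factors of ∂_2 are all 1, so H_1 = Z^2.
  H_2: rank ker ∂_2 − rank ∂_3 = (6 − 6) − 0 = 0, and there is no ∂_3, so H_2 = 0.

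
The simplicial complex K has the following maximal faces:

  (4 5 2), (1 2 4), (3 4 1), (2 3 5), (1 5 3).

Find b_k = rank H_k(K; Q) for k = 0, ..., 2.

Take the total order 1 < 2 < 3 < 4 < 5 on the vertex set. Then K (dimension 2) consists of the simplices:

  0-simplices (5): [1], [2], [3], [4], [5]
  1-simplices (10): [1,2], [1,3], [1,4], [1,5], [2,3], [2,4], [2,5], [3,4], [3,5], [4,5]
  2-simplices (5): [1,2,4], [1,3,4], [1,3,5], [2,3,5], [2,4,5]

Hence C_0 ≅ Z^5, C_1 ≅ Z^10, C_2 ≅ Z^5.

Boundary ∂_1: C_1 → C_0 maps an edge to its endpoints' difference, ∂[p,q] = q − p. For instance
  ∂[1,5] = [5] − [1].
As a 5×10 matrix over Z this has rank 4, with invariant factors (1,1,1,1).

Boundary ∂_2: C_2 → C_1 acts by ∂[p,q,r] = [q,r] − [p,r] + [p,q]. For instance
  ∂[2,4,5] = [4,5] − [2,5] + [2,4],
  ∂[1,3,4] = [3,4] − [1,4] + [1,3].
The 10×5 boundary matrix has rank 5 and Smith normal form diag(1,1,1,1,1).

Now H_k = ker ∂_k / im ∂_{k+1}, so:

  H_0: rank C_0 − rank ∂_1 = 5 − 4 = 1, and the invariant factors of ∂_1 are all 1, so H_0 ≅ Z.
  H_1: rank ker ∂_1 − rank ∂_2 = (10 − 4) − 5 = 1, and the invariant factors of ∂_2 are all 1, so H_1 ≅ Z.
  H_2: rank ker ∂_2 − rank ∂_3 = (5 − 5) − 0 = 0, and there is no ∂_3, so H_2 ≅ 0.

As a check, the Euler characteristic is 5 − 10 + 5 = 0, which agrees with 1 − 1 + 0 = 0.
(K is a triangulation of the Möbius band.)

Hence the Betti numbers are b_0 = 1, b_1 = 1, b_2 = 0.

b_0 = 1, b_1 = 1, b_2 = 0.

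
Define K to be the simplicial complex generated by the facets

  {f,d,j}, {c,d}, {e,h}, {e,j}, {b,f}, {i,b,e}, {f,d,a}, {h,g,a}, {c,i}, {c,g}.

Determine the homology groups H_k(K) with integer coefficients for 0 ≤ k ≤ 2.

Fix the vertex order a < b < c < d < e < f < g < h < i < j and write every simplex with vertices in increasing order. Then dim K = 2 and the simplices of K are:

  0-simplices (10): a, b, c, d, e, f, g, h, i, j
  1-simplices (17): ad, af, ag, ah, be, bf, bi, cd, cg, ci, df, dj, eh, ei, ej, fj, gh
  2-simplices (4): adf, agh, bei, dfj

giving chain groups C_0 ≅ Z^10, C_1 ≅ Z^17, C_2 ≅ Z^4.

Boundary ∂_1: C_1 → C_0 maps an edge to its endpoints' difference, ∂[p,q] = q − p. For instance
  ∂bf = f − b.
This gives a 10×17 integer matrix of rank 9; reducing to Smith normal form yields diagonal entries (1,1,1,1,1,1,1,1,1).

∂_2: C_2 → C_1 sends each 2-simplex [p,q,r] to [q,r] − [p,r] + [p,q]. For instance
  ∂dfj = fj − dj + df,
  ∂agh = gh − ah + ag.
This gives a 17×4 integer matrix of rank 4; reducing to Smith normal form yields diagonal entries (1,1,1,1).

Now H_k = ker ∂_k / im ∂_{k+1}, so:

  H_0: rank C_0 − rank ∂_1 = 10 − 9 = 1, and the invariant factors of ∂_1 are all 1, so H_0 ≅ Z.
  H_1: rank ker ∂_1 − rank ∂_2 = (17 − 9) − 4 = 4, and the invariant factors of ∂_2 are all 1, so H_1 ≅ Z^4.
  H_2: rank ker ∂_2 − rank ∂_3 = (4 − 4) − 0 = 0, and there is no ∂_3, so H_2 ≅ 0.

H_0 = Z,  H_1 = Z^4,  H_2 = 0.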